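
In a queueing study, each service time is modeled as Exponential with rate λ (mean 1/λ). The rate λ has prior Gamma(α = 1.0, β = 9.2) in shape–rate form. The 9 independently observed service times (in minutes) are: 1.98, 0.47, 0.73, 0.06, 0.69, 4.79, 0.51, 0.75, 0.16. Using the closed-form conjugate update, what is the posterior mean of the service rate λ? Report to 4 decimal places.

With a Gamma(shape α, rate β) prior on the exponential rate λ, the posterior after n observations with total T = Σxᵢ is Gamma(α+n, β+T).
Sum of observations T = 10.14 minutes; n = 9.
Posterior: Gamma(1.0+9, 9.2+10.14) = Gamma(10.0, 19.34).
Posterior mean of λ = α/β = 10.0/19.34 = 0.5171.

0.5171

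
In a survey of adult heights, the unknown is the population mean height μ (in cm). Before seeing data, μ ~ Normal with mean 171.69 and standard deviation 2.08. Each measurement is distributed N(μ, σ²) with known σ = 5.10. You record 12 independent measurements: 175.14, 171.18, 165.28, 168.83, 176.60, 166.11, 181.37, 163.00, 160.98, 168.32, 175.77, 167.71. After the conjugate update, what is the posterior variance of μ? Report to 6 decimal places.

For Normal data with known variance σ², a Normal(μ₀, σ₀²) prior on μ is conjugate. Posterior precision = 1/σ₀² + n/σ²; posterior mean is the precision-weighted average of μ₀ and x̄.
σ₀² = 2.08² = 4.3264, σ² = 5.10² = 26.01; σ² + n·σ₀² = 26.01 + 12·4.3264 = 77.9268.
Posterior precision = 1/σ₀² + n/σ² = 1/4.3264 + 12/26.01 = (σ² + n·σ₀²)/(σ₀²σ²) = 77.9268/(4.3264·26.01); posterior variance σₙ² = σ₀²σ²/(σ² + n·σ₀²) = 4.3264·26.01/77.9268 = 1.444043.

1.444043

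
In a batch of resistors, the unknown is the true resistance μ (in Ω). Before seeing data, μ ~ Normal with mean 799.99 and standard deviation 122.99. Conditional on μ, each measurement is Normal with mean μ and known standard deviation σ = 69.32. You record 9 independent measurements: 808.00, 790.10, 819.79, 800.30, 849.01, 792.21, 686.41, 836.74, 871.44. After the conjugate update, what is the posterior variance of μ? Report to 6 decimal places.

For Normal data with known variance σ², a Normal(μ₀, σ₀²) prior on μ is conjugate. Posterior precision = 1/σ₀² + n/σ²; posterior mean is the precision-weighted average of μ₀ and x̄.
σ₀² = 122.99² = 15126.5401, σ² = 69.32² = 4805.2624; σ² + n·σ₀² = 4805.2624 + 9·15126.5401 = 140944.1233.
Posterior precision = 1/σ₀² + n/σ² = 1/15126.5401 + 9/4805.2624 = (σ² + n·σ₀²)/(σ₀²σ²) = 140944.1233/(15126.5401·4805.2624); posterior variance σₙ² = σ₀²σ²/(σ² + n·σ₀²) = 15126.5401·4805.2624/140944.1233 = 515.714970.

515.714970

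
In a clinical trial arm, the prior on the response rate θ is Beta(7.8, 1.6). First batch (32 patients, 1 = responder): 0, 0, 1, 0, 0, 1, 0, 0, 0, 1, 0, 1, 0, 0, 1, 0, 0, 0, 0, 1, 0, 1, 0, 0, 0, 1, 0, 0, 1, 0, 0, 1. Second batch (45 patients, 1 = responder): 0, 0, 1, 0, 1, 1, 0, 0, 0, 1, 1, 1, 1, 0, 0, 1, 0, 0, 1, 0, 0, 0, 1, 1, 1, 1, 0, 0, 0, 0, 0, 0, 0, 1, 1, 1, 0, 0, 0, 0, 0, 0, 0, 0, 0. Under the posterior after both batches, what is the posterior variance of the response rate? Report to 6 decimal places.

The Beta prior is conjugate to a Binomial/Bernoulli likelihood; the update adds successes to α and failures to β.
After batch 1: Beta(7.8+10, 1.6+22) = Beta(17.8, 23.6).
After batch 2: Beta(17.8+16, 23.6+29) = Beta(33.8, 52.6).
Var = αβ/((α+β)²(α+β+1)) = 33.8·52.6/(86.4²·87.4) = 0.002725.

0.002725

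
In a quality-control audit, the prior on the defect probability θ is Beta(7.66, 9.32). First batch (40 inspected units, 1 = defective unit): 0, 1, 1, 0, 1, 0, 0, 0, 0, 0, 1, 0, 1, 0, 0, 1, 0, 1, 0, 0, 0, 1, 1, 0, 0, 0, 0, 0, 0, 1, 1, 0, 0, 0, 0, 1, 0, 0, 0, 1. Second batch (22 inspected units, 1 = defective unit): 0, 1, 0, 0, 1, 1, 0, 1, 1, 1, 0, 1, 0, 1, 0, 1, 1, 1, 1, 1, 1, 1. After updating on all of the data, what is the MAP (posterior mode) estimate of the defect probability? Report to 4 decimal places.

0.4502

The Beta prior is conjugate to a Binomial/Bernoulli likelihood; the update adds successes to α and failures to β.
After batch 1: Beta(7.66+13, 9.32+27) = Beta(20.66, 36.32).
After batch 2: Beta(20.66+15, 36.32+7) = Beta(35.66, 43.32).
Mode of Beta(a,b) for a,b>1 is (a−1)/(a+b−2) = 34.66/76.98 = 0.4502.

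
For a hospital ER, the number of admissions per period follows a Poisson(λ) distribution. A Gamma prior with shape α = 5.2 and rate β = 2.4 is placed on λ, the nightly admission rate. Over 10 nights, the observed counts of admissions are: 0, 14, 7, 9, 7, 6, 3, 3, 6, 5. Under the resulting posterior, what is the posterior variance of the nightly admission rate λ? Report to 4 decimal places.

0.4240

With a Gamma(shape α, rate β) prior, the Poisson likelihood is conjugate: the posterior is Gamma(α + ΣXᵢ, β + n).
Sum of counts S = 60 over n = 10 nights.
Posterior: Gamma(α+S, β+n) = Gamma(5.2+60, 2.4+10) = Gamma(65.2, 12.4).
Var = α/β² = 65.2/12.4² = 0.4240.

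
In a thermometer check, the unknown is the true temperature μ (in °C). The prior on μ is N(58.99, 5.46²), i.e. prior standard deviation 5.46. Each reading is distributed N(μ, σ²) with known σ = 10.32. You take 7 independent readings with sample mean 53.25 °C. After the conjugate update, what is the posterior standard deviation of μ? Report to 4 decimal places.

For Normal data with known variance σ², a Normal(μ₀, σ₀²) prior on μ is conjugate. Posterior precision = 1/σ₀² + n/σ²; posterior mean is the precision-weighted average of μ₀ and x̄.
σ₀² = 5.46² = 29.8116, σ² = 10.32² = 106.5024; σ² + n·σ₀² = 106.5024 + 7·29.8116 = 315.1836.
Posterior precision = 1/σ₀² + n/σ² = 1/29.8116 + 7/106.5024 = (σ² + n·σ₀²)/(σ₀²σ²) = 315.1836/(29.8116·106.5024); posterior variance σₙ² = σ₀²σ²/(σ² + n·σ₀²) = 29.8116·106.5024/315.1836 = 10.073516.
Posterior SD = √σₙ² = √(29.8116·106.5024/315.1836) = 3.1739.

3.1739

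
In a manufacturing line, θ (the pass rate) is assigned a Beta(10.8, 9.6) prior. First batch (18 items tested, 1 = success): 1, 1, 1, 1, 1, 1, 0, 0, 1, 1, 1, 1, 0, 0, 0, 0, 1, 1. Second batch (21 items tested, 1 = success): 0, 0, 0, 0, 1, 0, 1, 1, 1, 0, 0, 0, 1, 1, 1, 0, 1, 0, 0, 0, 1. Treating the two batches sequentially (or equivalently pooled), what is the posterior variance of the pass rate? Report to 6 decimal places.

0.004118

The Beta prior is conjugate to a Binomial/Bernoulli likelihood; the update adds successes to α and failures to β.
After batch 1: Beta(10.8+12, 9.6+6) = Beta(22.8, 15.6).
After batch 2: Beta(22.8+9, 15.6+12) = Beta(31.8, 27.6).
Var = αβ/((α+β)²(α+β+1)) = 31.8·27.6/(59.4²·60.4) = 0.004118.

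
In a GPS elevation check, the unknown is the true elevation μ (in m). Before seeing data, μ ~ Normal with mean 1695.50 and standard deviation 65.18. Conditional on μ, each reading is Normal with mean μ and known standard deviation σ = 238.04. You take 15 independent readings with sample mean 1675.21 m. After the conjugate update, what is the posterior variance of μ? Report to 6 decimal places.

For Normal data with known variance σ², a Normal(μ₀, σ₀²) prior on μ is conjugate. Posterior precision = 1/σ₀² + n/σ²; posterior mean is the precision-weighted average of μ₀ and x̄.
σ₀² = 65.18² = 4248.4324, σ² = 238.04² = 56663.0416; σ² + n·σ₀² = 56663.0416 + 15·4248.4324 = 120389.5276.
Posterior precision = 1/σ₀² + n/σ² = 1/4248.4324 + 15/56663.0416 = (σ² + n·σ₀²)/(σ₀²σ²) = 120389.5276/(4248.4324·56663.0416); posterior variance σₙ² = σ₀²σ²/(σ² + n·σ₀²) = 4248.4324·56663.0416/120389.5276 = 1999.585069.

1999.585069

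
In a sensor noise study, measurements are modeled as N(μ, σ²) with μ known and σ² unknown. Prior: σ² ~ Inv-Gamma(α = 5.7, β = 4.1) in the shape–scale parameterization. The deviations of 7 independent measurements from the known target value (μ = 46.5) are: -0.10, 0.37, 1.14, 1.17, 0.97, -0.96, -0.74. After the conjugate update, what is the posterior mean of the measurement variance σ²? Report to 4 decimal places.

With known mean μ and an Inverse-Gamma(α, β) prior on σ², the Normal likelihood is conjugate: posterior is Inv-Gamma(α + n/2, β + Σ(xᵢ−μ)²/2).
Σ(xᵢ−μ)² = (-0.10)² + (0.37)² + (1.14)² + (1.17)² + (0.97)² + (-0.96)² + (-0.74)² = 5.2255.
Posterior: Inv-Gamma(5.7 + 7/2, 4.1 + 5.2255/2) = Inv-Gamma(9.20, 6.71275).
E[σ²|data] = β/(α−1) = 6.71275/8.20 = 0.8186.

0.8186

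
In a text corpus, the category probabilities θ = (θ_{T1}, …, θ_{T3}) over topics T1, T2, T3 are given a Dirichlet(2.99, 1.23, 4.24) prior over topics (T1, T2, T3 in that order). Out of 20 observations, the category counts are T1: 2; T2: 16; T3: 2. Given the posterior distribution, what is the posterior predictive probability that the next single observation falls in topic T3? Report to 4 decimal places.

0.2193

The Dirichlet prior is conjugate to the Multinomial likelihood: each posterior αⱼ = prior αⱼ + observed count nⱼ.
Posterior concentration: (4.99, 17.23, 6.24), total = 28.46.
P(next = T3 | data) = α_{T3}/Σα = 0.2193.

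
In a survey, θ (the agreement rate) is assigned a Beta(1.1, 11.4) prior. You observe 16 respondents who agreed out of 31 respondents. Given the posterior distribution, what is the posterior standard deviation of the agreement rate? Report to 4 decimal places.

0.0732

The Beta prior is conjugate to a Binomial/Bernoulli likelihood; the update adds successes to α and failures to β.
Posterior: Beta(α+k, β+n−k) = Beta(1.1+16, 11.4+15) = Beta(17.1, 26.4).
Var = αβ/((α+β)²(α+β+1)) = 17.1·26.4/(43.5²·44.5) = 0.00536119; SD = √0.00536119 = 0.0732.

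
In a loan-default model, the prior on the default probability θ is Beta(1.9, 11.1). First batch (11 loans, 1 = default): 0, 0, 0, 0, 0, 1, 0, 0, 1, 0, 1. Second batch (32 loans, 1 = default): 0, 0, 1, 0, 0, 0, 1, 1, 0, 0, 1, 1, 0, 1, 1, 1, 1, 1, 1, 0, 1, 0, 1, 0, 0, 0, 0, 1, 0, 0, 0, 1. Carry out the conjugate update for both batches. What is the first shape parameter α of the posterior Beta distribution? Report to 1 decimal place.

19.9

The Beta prior is conjugate to a Binomial/Bernoulli likelihood; the update adds successes to α and failures to β.
After batch 1: Beta(1.9+3, 11.1+8) = Beta(4.9, 19.1).
After batch 2: Beta(4.9+15, 19.1+17) = Beta(19.9, 36.1).
Posterior α = 19.9.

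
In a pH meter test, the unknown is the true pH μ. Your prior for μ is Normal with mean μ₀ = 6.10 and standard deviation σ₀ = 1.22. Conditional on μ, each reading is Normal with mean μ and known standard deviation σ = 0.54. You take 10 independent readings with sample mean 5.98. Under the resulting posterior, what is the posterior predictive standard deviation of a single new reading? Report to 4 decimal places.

0.5659

For Normal data with known variance σ², a Normal(μ₀, σ₀²) prior on μ is conjugate. Posterior precision = 1/σ₀² + n/σ²; posterior mean is the precision-weighted average of μ₀ and x̄.
σ₀² = 1.22² = 1.4884, σ² = 0.54² = 0.2916; σ² + n·σ₀² = 0.2916 + 10·1.4884 = 15.1756.
Posterior precision = 1/σ₀² + n/σ² = 1/1.4884 + 10/0.2916 = (σ² + n·σ₀²)/(σ₀²σ²) = 15.1756/(1.4884·0.2916); posterior variance σₙ² = σ₀²σ²/(σ² + n·σ₀²) = 1.4884·0.2916/15.1756 = 0.028600.
Predictive variance for one new observation = σₙ² + σ² = 1.4884·0.2916/15.1756 + 0.2916 = σ²·(σ₀² + 15.1756)/15.1756 = 0.2916·16.664/15.1756 = 0.320200; SD = √(0.2916·16.664/15.1756) = 0.5659.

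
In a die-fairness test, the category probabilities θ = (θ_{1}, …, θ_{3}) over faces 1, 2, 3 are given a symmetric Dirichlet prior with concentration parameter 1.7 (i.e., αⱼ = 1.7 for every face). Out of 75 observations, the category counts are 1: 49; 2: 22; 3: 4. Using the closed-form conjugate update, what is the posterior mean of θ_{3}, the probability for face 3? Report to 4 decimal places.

The Dirichlet prior is conjugate to the Multinomial likelihood: each posterior αⱼ = prior αⱼ + observed count nⱼ.
Posterior concentration: (50.7, 23.7, 5.7), total = 80.1.
E[θ_{3}|data] = α_{3}/Σα = 5.7/80.1 = 0.0712.

0.0712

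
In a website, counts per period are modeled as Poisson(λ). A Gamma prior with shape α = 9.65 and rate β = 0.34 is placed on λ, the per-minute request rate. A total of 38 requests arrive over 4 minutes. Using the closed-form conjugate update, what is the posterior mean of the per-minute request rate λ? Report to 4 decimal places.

10.9793

With a Gamma(shape α, rate β) prior, the Poisson likelihood is conjugate: the posterior is Gamma(α + ΣXᵢ, β + n).
Posterior: Gamma(α+S, β+n) = Gamma(9.65+38, 0.34+4) = Gamma(47.65, 4.34).
Posterior mean = α/β = 47.65/4.34 = 10.9793.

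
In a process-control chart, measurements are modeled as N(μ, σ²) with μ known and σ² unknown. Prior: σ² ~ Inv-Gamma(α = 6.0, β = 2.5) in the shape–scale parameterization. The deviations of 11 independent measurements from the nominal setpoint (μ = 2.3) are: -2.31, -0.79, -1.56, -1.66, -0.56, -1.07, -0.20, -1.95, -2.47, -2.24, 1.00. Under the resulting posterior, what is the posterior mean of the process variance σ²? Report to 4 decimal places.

With known mean μ and an Inverse-Gamma(α, β) prior on σ², the Normal likelihood is conjugate: posterior is Inv-Gamma(α + n/2, β + Σ(xᵢ−μ)²/2).
Σ(xᵢ−μ)² = (-2.31)² + (-0.79)² + (-1.56)² + (-1.66)² + (-0.56)² + (-1.07)² + (-0.20)² + (-1.95)² + (-2.47)² + (-2.24)² + (1.00)² = 28.5689.
Posterior: Inv-Gamma(6.0 + 11/2, 2.5 + 28.5689/2) = Inv-Gamma(11.50, 16.78445).
E[σ²|data] = β/(α−1) = 16.78445/10.50 = 1.5985.

1.5985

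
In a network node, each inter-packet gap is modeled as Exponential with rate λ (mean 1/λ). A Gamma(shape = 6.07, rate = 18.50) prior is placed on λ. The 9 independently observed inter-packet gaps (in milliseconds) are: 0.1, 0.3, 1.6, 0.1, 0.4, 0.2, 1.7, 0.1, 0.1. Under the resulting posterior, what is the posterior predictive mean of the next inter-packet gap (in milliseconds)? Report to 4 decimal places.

1.6418

With a Gamma(shape α, rate β) prior on the exponential rate λ, the posterior after n observations with total T = Σxᵢ is Gamma(α+n, β+T).
Sum of observations T = 4.6 milliseconds; n = 9.
Posterior: Gamma(6.07+9, 18.50+4.6) = Gamma(15.07, 23.10).
The predictive distribution for the next observation is Lomax; its mean is β/(α−1) = 23.10/14.07 = 1.6418.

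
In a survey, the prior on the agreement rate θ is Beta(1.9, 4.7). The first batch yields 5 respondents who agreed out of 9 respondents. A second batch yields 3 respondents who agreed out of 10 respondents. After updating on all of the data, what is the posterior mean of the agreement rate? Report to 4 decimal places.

0.3867

The Beta prior is conjugate to a Binomial/Bernoulli likelihood; the update adds successes to α and failures to β.
After batch 1: Beta(1.9+5, 4.7+4) = Beta(6.9, 8.7).
After batch 2: Beta(6.9+3, 8.7+7) = Beta(9.9, 15.7).
Posterior mean = α/(α+β) = 9.9/25.6 = 0.3867.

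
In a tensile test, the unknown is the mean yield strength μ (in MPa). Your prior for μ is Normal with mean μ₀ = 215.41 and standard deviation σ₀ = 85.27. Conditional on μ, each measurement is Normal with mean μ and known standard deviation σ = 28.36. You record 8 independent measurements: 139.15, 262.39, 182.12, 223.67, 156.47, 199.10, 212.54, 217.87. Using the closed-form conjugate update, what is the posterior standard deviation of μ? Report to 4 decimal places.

For Normal data with known variance σ², a Normal(μ₀, σ₀²) prior on μ is conjugate. Posterior precision = 1/σ₀² + n/σ²; posterior mean is the precision-weighted average of μ₀ and x̄.
σ₀² = 85.27² = 7270.9729, σ² = 28.36² = 804.2896; σ² + n·σ₀² = 804.2896 + 8·7270.9729 = 58972.0728.
Posterior precision = 1/σ₀² + n/σ² = 1/7270.9729 + 8/804.2896 = (σ² + n·σ₀²)/(σ₀²σ²) = 58972.0728/(7270.9729·804.2896); posterior variance σₙ² = σ₀²σ²/(σ² + n·σ₀²) = 7270.9729·804.2896/58972.0728 = 99.165039.
Posterior SD = √σₙ² = √(7270.9729·804.2896/58972.0728) = 9.9582.

9.9582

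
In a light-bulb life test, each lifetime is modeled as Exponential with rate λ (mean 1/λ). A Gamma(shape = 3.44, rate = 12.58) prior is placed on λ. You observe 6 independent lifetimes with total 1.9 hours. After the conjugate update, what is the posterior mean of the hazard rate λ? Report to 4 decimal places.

With a Gamma(shape α, rate β) prior on the exponential rate λ, the posterior after n observations with total T = Σxᵢ is Gamma(α+n, β+T).
Posterior: Gamma(3.44+6, 12.58+1.9) = Gamma(9.44, 14.48).
Posterior mean of λ = α/β = 9.44/14.48 = 0.6519.

0.6519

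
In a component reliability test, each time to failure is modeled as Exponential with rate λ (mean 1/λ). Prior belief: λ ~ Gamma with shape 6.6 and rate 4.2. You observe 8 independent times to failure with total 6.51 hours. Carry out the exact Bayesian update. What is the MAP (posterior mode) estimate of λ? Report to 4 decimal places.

1.2698

With a Gamma(shape α, rate β) prior on the exponential rate λ, the posterior after n observations with total T = Σxᵢ is Gamma(α+n, β+T).
Posterior: Gamma(6.6+8, 4.2+6.51) = Gamma(14.6, 10.71).
Mode = (α−1)/β = 1.2698.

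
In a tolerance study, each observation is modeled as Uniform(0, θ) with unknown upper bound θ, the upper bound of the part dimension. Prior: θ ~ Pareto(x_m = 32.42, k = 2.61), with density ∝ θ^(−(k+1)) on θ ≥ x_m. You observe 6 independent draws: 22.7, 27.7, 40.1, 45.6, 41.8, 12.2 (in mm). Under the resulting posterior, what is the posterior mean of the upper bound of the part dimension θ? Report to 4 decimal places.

51.5921

A Pareto(scale x_m, shape k) prior on the upper bound θ of Uniform(0, θ) is conjugate: posterior is Pareto(max(x_m, max xᵢ), k + n).
Sample maximum = 45.6; prior scale x_m = 32.42 → posterior scale = max = 45.60.
Posterior shape = 2.61 + 6 = 8.61.
E[θ|data] = k·x_m/(k−1) = 8.61·45.60/7.61 = 51.5921.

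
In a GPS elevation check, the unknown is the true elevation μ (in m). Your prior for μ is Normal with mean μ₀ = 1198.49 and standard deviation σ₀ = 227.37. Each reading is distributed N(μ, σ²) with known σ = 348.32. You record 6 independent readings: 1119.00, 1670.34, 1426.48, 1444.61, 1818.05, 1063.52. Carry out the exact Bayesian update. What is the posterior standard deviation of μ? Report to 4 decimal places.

120.5636

For Normal data with known variance σ², a Normal(μ₀, σ₀²) prior on μ is conjugate. Posterior precision = 1/σ₀² + n/σ²; posterior mean is the precision-weighted average of μ₀ and x̄.
σ₀² = 227.37² = 51697.1169, σ² = 348.32² = 121326.8224; σ² + n·σ₀² = 121326.8224 + 6·51697.1169 = 431509.5238.
Posterior precision = 1/σ₀² + n/σ² = 1/51697.1169 + 6/121326.8224 = (σ² + n·σ₀²)/(σ₀²σ²) = 431509.5238/(51697.1169·121326.8224); posterior variance σₙ² = σ₀²σ²/(σ² + n·σ₀²) = 51697.1169·121326.8224/431509.5238 = 14535.593248.
Posterior SD = √σₙ² = √(51697.1169·121326.8224/431509.5238) = 120.5636.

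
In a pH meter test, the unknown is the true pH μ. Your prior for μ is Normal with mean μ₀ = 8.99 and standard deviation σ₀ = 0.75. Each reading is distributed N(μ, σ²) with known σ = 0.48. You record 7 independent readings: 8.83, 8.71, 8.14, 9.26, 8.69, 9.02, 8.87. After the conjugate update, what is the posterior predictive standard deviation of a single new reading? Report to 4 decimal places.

For Normal data with known variance σ², a Normal(μ₀, σ₀²) prior on μ is conjugate. Posterior precision = 1/σ₀² + n/σ²; posterior mean is the precision-weighted average of μ₀ and x̄.
σ₀² = 0.75² = 0.5625, σ² = 0.48² = 0.2304; σ² + n·σ₀² = 0.2304 + 7·0.5625 = 4.1679.
Posterior precision = 1/σ₀² + n/σ² = 1/0.5625 + 7/0.2304 = (σ² + n·σ₀²)/(σ₀²σ²) = 4.1679/(0.5625·0.2304); posterior variance σₙ² = σ₀²σ²/(σ² + n·σ₀²) = 0.5625·0.2304/4.1679 = 0.031095.
Predictive variance for one new observation = σₙ² + σ² = 0.5625·0.2304/4.1679 + 0.2304 = σ²·(σ₀² + 4.1679)/4.1679 = 0.2304·4.7304/4.1679 = 0.261495; SD = √(0.2304·4.7304/4.1679) = 0.5114.

0.5114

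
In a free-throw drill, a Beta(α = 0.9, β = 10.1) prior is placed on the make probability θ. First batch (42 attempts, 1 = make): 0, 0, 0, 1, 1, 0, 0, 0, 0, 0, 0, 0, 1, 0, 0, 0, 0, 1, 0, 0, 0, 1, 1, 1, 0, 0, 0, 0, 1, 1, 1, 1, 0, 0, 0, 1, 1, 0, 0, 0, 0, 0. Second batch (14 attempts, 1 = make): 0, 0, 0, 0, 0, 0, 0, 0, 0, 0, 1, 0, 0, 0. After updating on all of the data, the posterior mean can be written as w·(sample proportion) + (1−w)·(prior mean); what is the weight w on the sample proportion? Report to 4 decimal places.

The Beta prior is conjugate to a Binomial/Bernoulli likelihood; the update adds successes to α and failures to β.
Total number of attempts: n = 42 + 14 = 56.
Posterior mean = (α₀+k)/(α₀+β₀+n) = [n/(α₀+β₀+n)]·(k/n) + [(α₀+β₀)/(α₀+β₀+n)]·α₀/(α₀+β₀), so only n and the prior enter the weight.
The weight on the data is w = n/(α₀+β₀+n) = 56/(0.9+10.1+56) = 56/67.0 = 0.8358.

0.8358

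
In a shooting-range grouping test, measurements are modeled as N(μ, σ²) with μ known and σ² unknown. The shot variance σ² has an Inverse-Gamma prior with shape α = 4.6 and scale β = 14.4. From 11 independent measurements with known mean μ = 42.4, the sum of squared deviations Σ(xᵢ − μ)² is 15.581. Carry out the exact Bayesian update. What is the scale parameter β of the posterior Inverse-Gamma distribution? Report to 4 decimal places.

22.1905

With known mean μ and an Inverse-Gamma(α, β) prior on σ², the Normal likelihood is conjugate: posterior is Inv-Gamma(α + n/2, β + Σ(xᵢ−μ)²/2).
Posterior: Inv-Gamma(4.6 + 11/2, 14.4 + 15.581/2) = Inv-Gamma(10.10, 22.1905).
Posterior β = 22.1905.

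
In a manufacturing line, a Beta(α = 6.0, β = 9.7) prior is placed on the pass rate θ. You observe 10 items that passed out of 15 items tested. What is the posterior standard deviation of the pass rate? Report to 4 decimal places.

The Beta prior is conjugate to a Binomial/Bernoulli likelihood; the update adds successes to α and failures to β.
Posterior: Beta(α+k, β+n−k) = Beta(6.0+10, 9.7+5) = Beta(16.0, 14.7).
Var = αβ/((α+β)²(α+β+1)) = 16.0·14.7/(30.7²·31.7) = 0.00787229; SD = √0.00787229 = 0.0887.

0.0887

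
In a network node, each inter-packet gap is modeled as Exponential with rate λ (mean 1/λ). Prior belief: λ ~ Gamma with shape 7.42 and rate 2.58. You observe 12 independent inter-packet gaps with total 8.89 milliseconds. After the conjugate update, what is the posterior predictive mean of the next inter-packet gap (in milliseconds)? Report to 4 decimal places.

With a Gamma(shape α, rate β) prior on the exponential rate λ, the posterior after n observations with total T = Σxᵢ is Gamma(α+n, β+T).
Posterior: Gamma(7.42+12, 2.58+8.89) = Gamma(19.42, 11.47).
The predictive distribution for the next observation is Lomax; its mean is β/(α−1) = 11.47/18.42 = 0.6227.

0.6227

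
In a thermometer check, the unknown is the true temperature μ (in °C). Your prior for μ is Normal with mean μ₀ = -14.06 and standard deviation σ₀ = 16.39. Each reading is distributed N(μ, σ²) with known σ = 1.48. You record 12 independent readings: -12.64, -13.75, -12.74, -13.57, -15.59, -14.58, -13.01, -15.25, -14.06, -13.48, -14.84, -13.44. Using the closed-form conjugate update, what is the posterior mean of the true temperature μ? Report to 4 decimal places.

-13.9126

For Normal data with known variance σ², a Normal(μ₀, σ₀²) prior on μ is conjugate. Posterior precision = 1/σ₀² + n/σ²; posterior mean is the precision-weighted average of μ₀ and x̄.
Σxᵢ = (-12.64) + (-13.75) + (-12.74) + (-13.57) + (-15.59) + (-14.58) + (-13.01) + (-15.25) + (-14.06) + (-13.48) + (-14.84) + (-13.44) = -166.95, so n·x̄ = -166.95.
σ₀² = 16.39² = 268.6321, σ² = 1.48² = 2.1904; σ² + n·σ₀² = 2.1904 + 12·268.6321 = 3225.7756.
Posterior mean = (μ₀/σ₀² + n·x̄/σ²)/(1/σ₀² + n/σ²) = (σ²·μ₀ + σ₀²·n·x̄)/(σ² + n·σ₀²) = (2.1904·(-14.06) + 268.6321·(-166.95))/3225.7756 = -44878.926119/3225.7756 = -13.9126.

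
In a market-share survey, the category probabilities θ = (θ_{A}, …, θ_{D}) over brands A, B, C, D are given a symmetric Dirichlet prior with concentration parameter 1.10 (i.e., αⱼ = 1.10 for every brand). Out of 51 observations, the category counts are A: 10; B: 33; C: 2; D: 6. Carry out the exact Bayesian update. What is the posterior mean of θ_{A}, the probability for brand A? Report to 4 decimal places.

The Dirichlet prior is conjugate to the Multinomial likelihood: each posterior αⱼ = prior αⱼ + observed count nⱼ.
Posterior concentration: (11.10, 34.10, 3.10, 7.10), total = 55.40.
E[θ_{A}|data] = α_{A}/Σα = 11.10/55.40 = 0.2004.

0.2004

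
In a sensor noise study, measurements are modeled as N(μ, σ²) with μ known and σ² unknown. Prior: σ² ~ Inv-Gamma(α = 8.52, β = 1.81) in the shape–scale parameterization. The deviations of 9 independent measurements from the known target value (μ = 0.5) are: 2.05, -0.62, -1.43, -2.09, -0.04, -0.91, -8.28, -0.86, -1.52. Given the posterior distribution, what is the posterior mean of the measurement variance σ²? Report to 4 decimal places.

With known mean μ and an Inverse-Gamma(α, β) prior on σ², the Normal likelihood is conjugate: posterior is Inv-Gamma(α + n/2, β + Σ(xᵢ−μ)²/2).
Σ(xᵢ−μ)² = (2.05)² + (-0.62)² + (-1.43)² + (-2.09)² + (-0.04)² + (-0.91)² + (-8.28)² + (-0.86)² + (-1.52)² = 83.4380.
Posterior: Inv-Gamma(8.52 + 9/2, 1.81 + 83.4380/2) = Inv-Gamma(13.02, 43.52900).
E[σ²|data] = β/(α−1) = 43.52900/12.02 = 3.6214.

3.6214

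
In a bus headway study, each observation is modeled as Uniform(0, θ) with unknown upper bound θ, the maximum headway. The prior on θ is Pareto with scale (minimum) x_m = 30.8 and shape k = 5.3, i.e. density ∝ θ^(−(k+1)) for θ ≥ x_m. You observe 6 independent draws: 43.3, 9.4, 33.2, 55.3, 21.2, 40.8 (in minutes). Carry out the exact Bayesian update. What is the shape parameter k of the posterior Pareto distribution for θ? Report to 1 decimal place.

11.3

A Pareto(scale x_m, shape k) prior on the upper bound θ of Uniform(0, θ) is conjugate: posterior is Pareto(max(x_m, max xᵢ), k + n).
Sample maximum = 55.3; prior scale x_m = 30.8 → posterior scale = max = 55.3.
Posterior shape = 5.3 + 6 = 11.3.
Posterior shape k = 11.3.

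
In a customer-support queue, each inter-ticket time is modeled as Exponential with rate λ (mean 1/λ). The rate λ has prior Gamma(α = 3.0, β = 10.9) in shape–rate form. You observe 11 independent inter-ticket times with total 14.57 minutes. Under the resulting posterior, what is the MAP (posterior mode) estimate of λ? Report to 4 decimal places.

0.5104

With a Gamma(shape α, rate β) prior on the exponential rate λ, the posterior after n observations with total T = Σxᵢ is Gamma(α+n, β+T).
Posterior: Gamma(3.0+11, 10.9+14.57) = Gamma(14.0, 25.47).
Mode = (α−1)/β = 0.5104.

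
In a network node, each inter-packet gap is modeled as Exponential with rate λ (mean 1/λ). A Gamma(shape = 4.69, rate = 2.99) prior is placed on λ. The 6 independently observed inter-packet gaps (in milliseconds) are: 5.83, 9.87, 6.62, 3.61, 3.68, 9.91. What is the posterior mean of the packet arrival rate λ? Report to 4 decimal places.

0.2515

With a Gamma(shape α, rate β) prior on the exponential rate λ, the posterior after n observations with total T = Σxᵢ is Gamma(α+n, β+T).
Sum of observations T = 39.52 milliseconds; n = 6.
Posterior: Gamma(4.69+6, 2.99+39.52) = Gamma(10.69, 42.51).
Posterior mean of λ = α/β = 10.69/42.51 = 0.2515.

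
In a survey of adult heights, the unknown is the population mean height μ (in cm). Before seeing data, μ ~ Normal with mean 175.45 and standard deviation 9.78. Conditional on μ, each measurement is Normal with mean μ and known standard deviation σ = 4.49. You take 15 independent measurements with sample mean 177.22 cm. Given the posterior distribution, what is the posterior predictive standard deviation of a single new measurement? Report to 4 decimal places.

4.6352

For Normal data with known variance σ², a Normal(μ₀, σ₀²) prior on μ is conjugate. Posterior precision = 1/σ₀² + n/σ²; posterior mean is the precision-weighted average of μ₀ and x̄.
σ₀² = 9.78² = 95.6484, σ² = 4.49² = 20.1601; σ² + n·σ₀² = 20.1601 + 15·95.6484 = 1454.8861.
Posterior precision = 1/σ₀² + n/σ² = 1/95.6484 + 15/20.1601 = (σ² + n·σ₀²)/(σ₀²σ²) = 1454.8861/(95.6484·20.1601); posterior variance σₙ² = σ₀²σ²/(σ² + n·σ₀²) = 95.6484·20.1601/1454.8861 = 1.325383.
Predictive variance for one new observation = σₙ² + σ² = 95.6484·20.1601/1454.8861 + 20.1601 = σ²·(σ₀² + 1454.8861)/1454.8861 = 20.1601·1550.5345/1454.8861 = 21.485483; SD = √(20.1601·1550.5345/1454.8861) = 4.6352.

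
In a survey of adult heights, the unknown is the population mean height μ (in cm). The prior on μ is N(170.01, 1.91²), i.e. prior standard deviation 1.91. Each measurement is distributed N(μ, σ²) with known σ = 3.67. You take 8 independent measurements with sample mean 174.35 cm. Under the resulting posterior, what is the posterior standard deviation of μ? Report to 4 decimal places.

For Normal data with known variance σ², a Normal(μ₀, σ₀²) prior on μ is conjugate. Posterior precision = 1/σ₀² + n/σ²; posterior mean is the precision-weighted average of μ₀ and x̄.
σ₀² = 1.91² = 3.6481, σ² = 3.67² = 13.4689; σ² + n·σ₀² = 13.4689 + 8·3.6481 = 42.6537.
Posterior precision = 1/σ₀² + n/σ² = 1/3.6481 + 8/13.4689 = (σ² + n·σ₀²)/(σ₀²σ²) = 42.6537/(3.6481·13.4689); posterior variance σₙ² = σ₀²σ²/(σ² + n·σ₀²) = 3.6481·13.4689/42.6537 = 1.151973.
Posterior SD = √σₙ² = √(3.6481·13.4689/42.6537) = 1.0733.

1.0733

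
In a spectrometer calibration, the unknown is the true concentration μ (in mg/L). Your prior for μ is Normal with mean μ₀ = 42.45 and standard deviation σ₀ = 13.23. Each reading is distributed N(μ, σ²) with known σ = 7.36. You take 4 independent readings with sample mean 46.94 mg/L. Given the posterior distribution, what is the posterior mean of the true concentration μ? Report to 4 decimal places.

For Normal data with known variance σ², a Normal(μ₀, σ₀²) prior on μ is conjugate. Posterior precision = 1/σ₀² + n/σ²; posterior mean is the precision-weighted average of μ₀ and x̄.
n·x̄ = 4·46.94 = 187.76.
σ₀² = 13.23² = 175.0329, σ² = 7.36² = 54.1696; σ² + n·σ₀² = 54.1696 + 4·175.0329 = 754.3012.
Posterior mean = (μ₀/σ₀² + n·x̄/σ²)/(1/σ₀² + n/σ²) = (σ²·μ₀ + σ₀²·n·x̄)/(σ² + n·σ₀²) = (54.1696·42.45 + 175.0329·187.76)/754.3012 = 35163.676824/754.3012 = 46.6176.

46.6176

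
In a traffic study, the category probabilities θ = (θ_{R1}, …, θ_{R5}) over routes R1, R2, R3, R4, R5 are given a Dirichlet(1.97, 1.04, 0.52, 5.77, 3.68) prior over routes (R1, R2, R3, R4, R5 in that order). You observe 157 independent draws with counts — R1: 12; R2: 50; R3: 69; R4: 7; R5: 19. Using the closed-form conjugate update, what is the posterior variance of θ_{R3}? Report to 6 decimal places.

0.001414

The Dirichlet prior is conjugate to the Multinomial likelihood: each posterior αⱼ = prior αⱼ + observed count nⱼ.
Posterior concentration: (13.97, 51.04, 69.52, 12.77, 22.68), total = 169.98.
Var[θ_j] = α_j(Σα−α_j)/((Σα)²(Σα+1)) = 69.52·100.46/(169.98²·170.98) = 0.001414.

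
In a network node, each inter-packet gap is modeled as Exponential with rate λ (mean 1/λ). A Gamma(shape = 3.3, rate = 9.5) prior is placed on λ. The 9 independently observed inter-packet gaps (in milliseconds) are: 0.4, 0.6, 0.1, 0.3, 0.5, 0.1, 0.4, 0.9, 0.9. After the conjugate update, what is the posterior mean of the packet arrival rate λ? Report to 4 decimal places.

With a Gamma(shape α, rate β) prior on the exponential rate λ, the posterior after n observations with total T = Σxᵢ is Gamma(α+n, β+T).
Sum of observations T = 4.2 milliseconds; n = 9.
Posterior: Gamma(3.3+9, 9.5+4.2) = Gamma(12.3, 13.7).
Posterior mean of λ = α/β = 12.3/13.7 = 0.8978.

0.8978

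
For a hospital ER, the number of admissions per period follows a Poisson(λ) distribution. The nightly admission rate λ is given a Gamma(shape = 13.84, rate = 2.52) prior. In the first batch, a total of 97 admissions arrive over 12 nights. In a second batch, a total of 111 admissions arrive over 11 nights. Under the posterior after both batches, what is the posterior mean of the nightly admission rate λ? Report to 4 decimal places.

With a Gamma(shape α, rate β) prior, the Poisson likelihood is conjugate: the posterior is Gamma(α + ΣXᵢ, β + n).
After batch 1: Gamma(α+S, β+n) = Gamma(13.84+97, 2.52+12) = Gamma(110.84, 14.52).
After batch 2: Gamma(α+S, β+n) = Gamma(110.84+111, 14.52+11) = Gamma(221.84, 25.52).
Posterior mean = α/β = 221.84/25.52 = 8.6928.

8.6928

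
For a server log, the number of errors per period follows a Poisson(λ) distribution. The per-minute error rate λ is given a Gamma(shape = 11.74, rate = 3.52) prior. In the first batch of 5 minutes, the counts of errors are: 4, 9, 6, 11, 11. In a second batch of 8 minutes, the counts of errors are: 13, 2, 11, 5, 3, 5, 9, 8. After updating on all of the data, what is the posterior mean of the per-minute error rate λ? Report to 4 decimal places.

6.5823

With a Gamma(shape α, rate β) prior, the Poisson likelihood is conjugate: the posterior is Gamma(α + ΣXᵢ, β + n).
Batch 1: sum of counts S = 41 over n = 5 minutes.
After batch 1: Gamma(α+S, β+n) = Gamma(11.74+41, 3.52+5) = Gamma(52.74, 8.52).
Batch 2: sum of counts S = 56 over n = 8 minutes.
After batch 2: Gamma(α+S, β+n) = Gamma(52.74+56, 8.52+8) = Gamma(108.74, 16.52).
Posterior mean = α/β = 108.74/16.52 = 6.5823.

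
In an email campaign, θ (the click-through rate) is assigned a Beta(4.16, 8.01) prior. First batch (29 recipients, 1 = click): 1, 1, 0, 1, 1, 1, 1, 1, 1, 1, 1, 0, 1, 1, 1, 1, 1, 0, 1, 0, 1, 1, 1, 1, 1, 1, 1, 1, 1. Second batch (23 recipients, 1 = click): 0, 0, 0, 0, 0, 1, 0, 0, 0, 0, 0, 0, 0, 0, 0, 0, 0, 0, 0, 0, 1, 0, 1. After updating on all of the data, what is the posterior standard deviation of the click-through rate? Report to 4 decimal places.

0.0619

The Beta prior is conjugate to a Binomial/Bernoulli likelihood; the update adds successes to α and failures to β.
After batch 1: Beta(4.16+25, 8.01+4) = Beta(29.16, 12.01).
After batch 2: Beta(29.16+3, 12.01+20) = Beta(32.16, 32.01).
Var = αβ/((α+β)²(α+β+1)) = 32.16·32.01/(64.17²·65.17) = 0.00383610; SD = √0.00383610 = 0.0619.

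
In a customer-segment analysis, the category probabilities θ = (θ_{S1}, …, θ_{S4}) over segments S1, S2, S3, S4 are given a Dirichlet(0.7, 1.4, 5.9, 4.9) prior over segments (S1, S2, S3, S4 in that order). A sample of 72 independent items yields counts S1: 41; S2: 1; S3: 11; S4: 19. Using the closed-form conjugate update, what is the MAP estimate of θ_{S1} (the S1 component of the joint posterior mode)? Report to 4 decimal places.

The Dirichlet prior is conjugate to the Multinomial likelihood: each posterior αⱼ = prior αⱼ + observed count nⱼ.
Posterior concentration: (41.7, 2.4, 16.9, 23.9), total = 84.9.
Joint mode component: (α_{S1}−1)/(Σα−K) = 40.7/80.9 = 0.5031.

0.5031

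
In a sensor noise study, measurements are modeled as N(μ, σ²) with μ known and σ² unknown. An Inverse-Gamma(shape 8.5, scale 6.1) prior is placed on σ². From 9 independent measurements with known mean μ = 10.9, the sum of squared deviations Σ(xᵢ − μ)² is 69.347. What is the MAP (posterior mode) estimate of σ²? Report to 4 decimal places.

With known mean μ and an Inverse-Gamma(α, β) prior on σ², the Normal likelihood is conjugate: posterior is Inv-Gamma(α + n/2, β + Σ(xᵢ−μ)²/2).
Posterior: Inv-Gamma(8.5 + 9/2, 6.1 + 69.347/2) = Inv-Gamma(13.00, 40.7735).
Mode = β/(α+1) = 40.7735/14.00 = 2.9124.

2.9124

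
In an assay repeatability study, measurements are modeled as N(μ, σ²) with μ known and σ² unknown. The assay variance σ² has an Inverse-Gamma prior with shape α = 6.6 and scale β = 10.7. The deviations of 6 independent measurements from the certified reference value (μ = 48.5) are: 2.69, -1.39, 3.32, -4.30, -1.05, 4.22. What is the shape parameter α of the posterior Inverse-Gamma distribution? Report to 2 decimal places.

9.60

With known mean μ and an Inverse-Gamma(α, β) prior on σ², the Normal likelihood is conjugate: posterior is Inv-Gamma(α + n/2, β + Σ(xᵢ−μ)²/2).
Σ(xᵢ−μ)² = (2.69)² + (-1.39)² + (3.32)² + (-4.30)² + (-1.05)² + (4.22)² = 57.5915.
Posterior: Inv-Gamma(6.6 + 6/2, 10.7 + 57.5915/2) = Inv-Gamma(9.60, 39.49575).
Posterior α = 9.60.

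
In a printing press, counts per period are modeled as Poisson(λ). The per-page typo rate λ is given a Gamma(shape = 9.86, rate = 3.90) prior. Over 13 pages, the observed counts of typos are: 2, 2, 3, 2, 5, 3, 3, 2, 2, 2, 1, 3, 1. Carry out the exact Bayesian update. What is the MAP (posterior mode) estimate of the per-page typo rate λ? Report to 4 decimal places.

2.3586

With a Gamma(shape α, rate β) prior, the Poisson likelihood is conjugate: the posterior is Gamma(α + ΣXᵢ, β + n).
Sum of counts S = 31 over n = 13 pages.
Posterior: Gamma(α+S, β+n) = Gamma(9.86+31, 3.90+13) = Gamma(40.86, 16.90).
Mode of Gamma(α,β) for α≥1 is (α−1)/β = 39.86/16.90 = 2.3586.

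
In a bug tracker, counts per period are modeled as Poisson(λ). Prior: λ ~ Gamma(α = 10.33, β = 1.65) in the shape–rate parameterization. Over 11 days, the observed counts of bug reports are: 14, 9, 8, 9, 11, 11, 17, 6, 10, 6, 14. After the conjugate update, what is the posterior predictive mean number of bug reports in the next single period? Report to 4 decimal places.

With a Gamma(shape α, rate β) prior, the Poisson likelihood is conjugate: the posterior is Gamma(α + ΣXᵢ, β + n).
Sum of counts S = 115 over n = 11 days.
Posterior: Gamma(α+S, β+n) = Gamma(10.33+115, 1.65+11) = Gamma(125.33, 12.65).
The predictive distribution for one future period is NegBinom with mean α/β = 9.9075.

9.9075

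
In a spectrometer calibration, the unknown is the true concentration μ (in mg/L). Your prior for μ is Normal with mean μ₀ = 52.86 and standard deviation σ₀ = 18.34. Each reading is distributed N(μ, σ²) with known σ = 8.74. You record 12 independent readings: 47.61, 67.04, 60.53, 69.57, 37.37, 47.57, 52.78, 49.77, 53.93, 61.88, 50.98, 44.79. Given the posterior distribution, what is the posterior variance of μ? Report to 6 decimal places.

For Normal data with known variance σ², a Normal(μ₀, σ₀²) prior on μ is conjugate. Posterior precision = 1/σ₀² + n/σ²; posterior mean is the precision-weighted average of μ₀ and x̄.
σ₀² = 18.34² = 336.3556, σ² = 8.74² = 76.3876; σ² + n·σ₀² = 76.3876 + 12·336.3556 = 4112.6548.
Posterior precision = 1/σ₀² + n/σ² = 1/336.3556 + 12/76.3876 = (σ² + n·σ₀²)/(σ₀²σ²) = 4112.6548/(336.3556·76.3876); posterior variance σₙ² = σ₀²σ²/(σ² + n·σ₀²) = 336.3556·76.3876/4112.6548 = 6.247399.

6.247399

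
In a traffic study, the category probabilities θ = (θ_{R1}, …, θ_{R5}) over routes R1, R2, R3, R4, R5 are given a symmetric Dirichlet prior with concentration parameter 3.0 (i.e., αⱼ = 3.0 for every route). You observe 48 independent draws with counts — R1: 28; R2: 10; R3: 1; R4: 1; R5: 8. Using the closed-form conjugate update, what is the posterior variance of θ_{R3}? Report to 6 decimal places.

The Dirichlet prior is conjugate to the Multinomial likelihood: each posterior αⱼ = prior αⱼ + observed count nⱼ.
Posterior concentration: (31.0, 13.0, 4.0, 4.0, 11.0), total = 63.0.
Var[θ_j] = α_j(Σα−α_j)/((Σα)²(Σα+1)) = 4.0·59.0/(63.0²·64.0) = 0.000929.

0.000929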